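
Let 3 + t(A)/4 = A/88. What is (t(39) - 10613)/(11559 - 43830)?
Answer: 233711/709962 ≈ 0.32919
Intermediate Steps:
t(A) = -12 + A/22 (t(A) = -12 + 4*(A/88) = -12 + A/22)
(t(39) - 10613)/(11559 - 43830) = ((-12 + (1/22)*39) - 10613)/(11559 - 43830) = ((-12 + 39/22) - 10613)/(-32271) = (-225/22 - 10613)*(-1/32271) = -233711/22*(-1/32271) = 233711/709962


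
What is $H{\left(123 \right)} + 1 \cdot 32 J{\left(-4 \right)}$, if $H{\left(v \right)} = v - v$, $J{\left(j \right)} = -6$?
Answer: $-192$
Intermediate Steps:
$H{\left(v \right)} = 0$
$H{\left(123 \right)} + 1 \cdot 32 J{\left(-4 \right)} = 0 + 1 \cdot 32 \left(-6\right) = 0 + 32 \left(-6\right) = 0 - 192 = -192$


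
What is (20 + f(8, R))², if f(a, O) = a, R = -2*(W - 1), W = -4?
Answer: 784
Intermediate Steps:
R = 10 (R = -2*(-4 - 1) = -2*(-5) = 10)
(20 + f(8, R))² = (20 + 8)² = 28² = 784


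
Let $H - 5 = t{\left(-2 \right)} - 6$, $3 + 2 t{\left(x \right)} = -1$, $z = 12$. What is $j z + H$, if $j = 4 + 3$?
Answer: $81$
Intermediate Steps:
$t{\left(x \right)} = -2$ ($t{\left(x \right)} = - \frac{3}{2} + \frac{1}{2} \left(-1\right) = - \frac{3}{2} - \frac{1}{2} = -2$)
$j = 7$
$H = -3$ ($H = 5 - 8 = -3$)
$j z + H = 7 \cdot 12 - 3 = 84 - 3 = 81$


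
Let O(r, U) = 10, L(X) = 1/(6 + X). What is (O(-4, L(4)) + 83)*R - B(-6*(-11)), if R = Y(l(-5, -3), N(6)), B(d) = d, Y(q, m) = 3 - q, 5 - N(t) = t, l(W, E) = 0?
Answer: 213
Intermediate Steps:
N(t) = 5 - t
R = 3 (R = 3 - 1*0 = 3 + 0 = 3)
(O(-4, L(4)) + 83)*R - B(-6*(-11)) = (10 + 83)*3 - (-6)*(-11) = 93*3 - 1*66 = 279 - 66 = 213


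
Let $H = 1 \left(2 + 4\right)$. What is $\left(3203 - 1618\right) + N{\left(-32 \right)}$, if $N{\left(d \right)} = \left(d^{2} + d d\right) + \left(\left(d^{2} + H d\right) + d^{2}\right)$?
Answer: $5489$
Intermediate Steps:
$H = 6$ ($H = 1 \cdot 6 = 6$)
$N{\left(d \right)} = 4 d^{2} + 6 d$ ($N{\left(d \right)} = \left(d^{2} + d d\right) + \left(\left(d^{2} + 6 d\right) + d^{2}\right) = \left(d^{2} + d^{2}\right) + \left(2 d^{2} + 6 d\right) = 2 d^{2} + \left(2 d^{2} + 6 d\right) = 4 d^{2} + 6 d$)
$\left(3203 - 1618\right) + N{\left(-32 \right)} = \left(3203 - 1618\right) + 2 \left(-32\right) \left(3 + 2 \left(-32\right)\right) = 1585 + 2 \left(-32\right) \left(3 - 64\right) = 1585 + 2 \left(-32\right) \left(-61\right) = 1585 + 3904 = 5489$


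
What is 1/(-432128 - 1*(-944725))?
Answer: 1/512597 ≈ 1.9509e-6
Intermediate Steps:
1/(-432128 - 1*(-944725)) = 1/(-432128 + 944725) = 1/512597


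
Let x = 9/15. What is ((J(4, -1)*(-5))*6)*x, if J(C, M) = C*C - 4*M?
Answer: -360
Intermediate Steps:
J(C, M) = C**2 - 4*M
x = 3/5 (x = 9*(1/15) = 3/5 ≈ 0.60000)
((J(4, -1)*(-5))*6)*x = (((4**2 - 4*(-1))*(-5))*6)*(3/5) = (((16 + 4)*(-5))*6)*(3/5) = ((20*(-5))*6)*(3/5) = -100*6*(3/5) = -600*3/5 = -360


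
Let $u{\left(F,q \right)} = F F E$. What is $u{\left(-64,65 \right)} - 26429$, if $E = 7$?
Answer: $2243$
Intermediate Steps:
$u{\left(F,q \right)} = 7 F^{2}$ ($u{\left(F,q \right)} = F F 7 = F^{2} \cdot 7 = 7 F^{2}$)
$u{\left(-64,65 \right)} - 26429 = 7 \left(-64\right)^{2} - 26429 = 7 \cdot 4096 - 26429 = 28672 - 26429 = 2243$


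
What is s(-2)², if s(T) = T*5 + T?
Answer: 144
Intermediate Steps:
s(T) = 6*T (s(T) = 5*T + T = 6*T)
s(-2)² = (6*(-2))² = (-12)² = 144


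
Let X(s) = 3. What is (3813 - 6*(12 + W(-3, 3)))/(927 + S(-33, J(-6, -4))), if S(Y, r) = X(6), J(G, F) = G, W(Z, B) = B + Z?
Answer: 1247/310 ≈ 4.0226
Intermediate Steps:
S(Y, r) = 3
(3813 - 6*(12 + W(-3, 3)))/(927 + S(-33, J(-6, -4))) = (3813 - 6*(12 + (3 - 3)))/(927 + 3) = (3813 - 6*(12 + 0))/930 = (3813 - 6*12)*(1/930) = (3813 - 72)*(1/930) = 3741*(1/930) = 1247/310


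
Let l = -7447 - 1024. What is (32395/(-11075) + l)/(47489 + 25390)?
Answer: -18769744/161426985 ≈ -0.11627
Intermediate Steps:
l = -8471
(32395/(-11075) + l)/(47489 + 25390) = (32395/(-11075) - 8471)/(47489 + 25390) = (32395*(-1/11075) - 8471)/72879 = (-6479/2215 - 8471)*(1/72879) = -18769744/2215*1/72879 = -18769744/161426985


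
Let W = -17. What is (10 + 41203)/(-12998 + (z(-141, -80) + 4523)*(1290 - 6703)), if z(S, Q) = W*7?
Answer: -41213/23851850 ≈ -0.0017279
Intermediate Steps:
z(S, Q) = -119 (z(S, Q) = -17*7 = -119)
(10 + 41203)/(-12998 + (z(-141, -80) + 4523)*(1290 - 6703)) = (10 + 41203)/(-12998 + (-119 + 4523)*(1290 - 6703)) = 41213/(-12998 + 4404*(-5413)) = 41213/(-12998 - 23838852) = 41213/(-23851850) = 41213*(-1/23851850) = -41213/23851850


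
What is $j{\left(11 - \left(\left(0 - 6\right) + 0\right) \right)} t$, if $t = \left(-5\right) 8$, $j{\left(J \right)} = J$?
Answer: $-680$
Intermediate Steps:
$t = -40$
$j{\left(11 - \left(\left(0 - 6\right) + 0\right) \right)} t = \left(11 - \left(\left(0 - 6\right) + 0\right)\right) \left(-40\right) = \left(11 - \left(-6 + 0\right)\right) \left(-40\right) = \left(11 - -6\right) \left(-40\right) = \left(11 + 6\right) \left(-40\right) = 17 \left(-40\right) = -680$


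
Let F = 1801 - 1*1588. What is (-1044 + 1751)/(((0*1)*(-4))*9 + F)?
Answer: 707/213 ≈ 3.3192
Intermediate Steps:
F = 213 (F = 1801 - 1588 = 213)
(-1044 + 1751)/(((0*1)*(-4))*9 + F) = (-1044 + 1751)/(((0*1)*(-4))*9 + 213) = 707/((0*(-4))*9 + 213) = 707/(0*9 + 213) = 707/(0 + 213) = 707/213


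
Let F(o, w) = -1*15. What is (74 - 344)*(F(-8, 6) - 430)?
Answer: 120150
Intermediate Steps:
F(o, w) = -15
(74 - 344)*(F(-8, 6) - 430) = (74 - 344)*(-15 - 430) = -270*(-445) = 120150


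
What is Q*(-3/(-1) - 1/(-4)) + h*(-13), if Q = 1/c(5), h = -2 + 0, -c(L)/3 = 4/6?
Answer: 195/8 ≈ 24.375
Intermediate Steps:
c(L) = -2 (c(L) = -12/6 = -3*⅔ = -2)
h = -2
Q = -½ (Q = 1/(-2) = -½ ≈ -0.50000)
Q*(-3/(-1) - 1/(-4)) + h*(-13) = -(-3/(-1) - 1/(-4))/2 - 2*(-13) = -(-3*(-1) - 1*(-¼))/2 + 26 = -(3 + ¼)/2 + 26 = -½*13/4 + 26 = -13/8 + 26 = 195/8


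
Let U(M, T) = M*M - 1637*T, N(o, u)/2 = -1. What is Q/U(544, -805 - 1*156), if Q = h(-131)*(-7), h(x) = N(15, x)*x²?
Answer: 240254/1869093 ≈ 0.12854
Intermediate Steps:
N(o, u) = -2 (N(o, u) = 2*(-1) = -2)
U(M, T) = M² - 1637*T
h(x) = -2*x²
Q = 240254 (Q = -2*(-131)²*(-7) = -2*17161*(-7) = -34322*(-7) = 240254)
Q/U(544, -805 - 1*156) = 240254/(544² - 1637*(-805 - 1*156)) = 240254/(295936 - 1637*(-805 - 156)) = 240254/(295936 - 1637*(-961)) = 240254/(295936 + 1573157) = 240254/1869093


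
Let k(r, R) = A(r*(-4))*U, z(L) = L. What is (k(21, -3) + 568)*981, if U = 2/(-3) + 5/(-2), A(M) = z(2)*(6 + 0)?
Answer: 519930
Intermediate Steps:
A(M) = 12 (A(M) = 2*(6 + 0) = 2*6 = 12)
U = -19/6 (U = 2*(-⅓) + 5*(-½) = -⅔ - 5/2 = -19/6 ≈ -3.1667)
k(r, R) = -38 (k(r, R) = 12*(-19/6) = -38)
(k(21, -3) + 568)*981 = (-38 + 568)*981 = 530*981 = 519930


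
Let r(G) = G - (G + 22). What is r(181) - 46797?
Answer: -46819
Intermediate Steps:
r(G) = -22 (r(G) = G - (22 + G) = G + (-22 - G) = -22)
r(181) - 46797 = -22 - 46797 = -46819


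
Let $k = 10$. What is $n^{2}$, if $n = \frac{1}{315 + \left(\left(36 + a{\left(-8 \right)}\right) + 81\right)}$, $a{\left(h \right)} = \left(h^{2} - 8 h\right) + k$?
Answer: $\frac{1}{324900} \approx 3.0779 \cdot 10^{-6}$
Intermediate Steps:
$a{\left(h \right)} = 10 + h^{2} - 8 h$ ($a{\left(h \right)} = \left(h^{2} - 8 h\right) + 10 = 10 + h^{2} - 8 h$)
$n = \frac{1}{570}$ ($n = \frac{1}{315 + \left(\left(36 + \left(10 + \left(-8\right)^{2} - -64\right)\right) + 81\right)} = \frac{1}{315 + \left(\left(36 + \left(10 + 64 + 64\right)\right) + 81\right)} = \frac{1}{315 + \left(\left(36 + 138\right) + 81\right)} = \frac{1}{315 + \left(174 + 81\right)} = \frac{1}{315 + 255} = \frac{1}{570} \approx 0.0017544$)
$n^{2} = \left(\frac{1}{570}\right)^{2} = \frac{1}{324900}$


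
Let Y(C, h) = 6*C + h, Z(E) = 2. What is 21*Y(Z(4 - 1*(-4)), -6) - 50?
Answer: 76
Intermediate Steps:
Y(C, h) = h + 6*C
21*Y(Z(4 - 1*(-4)), -6) - 50 = 21*(-6 + 6*2) - 50 = 21*(-6 + 12) - 50 = 21*6 - 50 = 126 - 50 = 76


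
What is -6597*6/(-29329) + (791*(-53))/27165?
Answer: -154314637/796722285 ≈ -0.19369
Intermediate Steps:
-6597*6/(-29329) + (791*(-53))/27165 = -39582*(-1/29329) - 41923*1/27165 = 39582/29329 - 41923/27165 = -154314637/796722285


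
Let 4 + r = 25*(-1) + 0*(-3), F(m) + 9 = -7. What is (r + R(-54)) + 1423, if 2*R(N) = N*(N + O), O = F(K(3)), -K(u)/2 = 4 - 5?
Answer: 3284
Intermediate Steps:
K(u) = 2 (K(u) = -2*(4 - 5) = -2*(-1) = 2)
F(m) = -16 (F(m) = -9 - 7 = -16)
O = -16
r = -29 (r = -4 + (25*(-1) + 0*(-3)) = -4 + (-25 + 0) = -4 - 25 = -29)
R(N) = N*(-16 + N)/2 (R(N) = (N*(N - 16))/2 = (N*(-16 + N))/2 = N*(-16 + N)/2)
(r + R(-54)) + 1423 = (-29 + (½)*(-54)*(-16 - 54)) + 1423 = (-29 + (½)*(-54)*(-70)) + 1423 = (-29 + 1890) + 1423 = 1861 + 1423 = 3284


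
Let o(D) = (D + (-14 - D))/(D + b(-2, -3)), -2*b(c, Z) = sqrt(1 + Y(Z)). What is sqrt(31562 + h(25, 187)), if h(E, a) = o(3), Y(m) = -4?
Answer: sqrt(2)*sqrt((94672 - 15781*I*sqrt(3))/(6 - I*sqrt(3))) ≈ 177.64 - 0.0035*I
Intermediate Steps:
b(c, Z) = -I*sqrt(3)/2 (b(c, Z) = -sqrt(1 - 4)/2 = -I*sqrt(3)/2)
o(D) = -14/(D - I*sqrt(3)/2) (o(D) = (D + (-14 - D))/(D - I*sqrt(3)/2) = -14/(D - I*sqrt(3)/2))
h(E, a) = -28/(6 - I*sqrt(3)) (h(E, a) = -28/(2*3 - I*sqrt(3)) = -28/(6 - I*sqrt(3)))
sqrt(31562 + h(25, 187)) = sqrt(31562 + (-56/13 - 28*I*sqrt(3)/39)) = sqrt(410250/13 - 28*I*sqrt(3)/39)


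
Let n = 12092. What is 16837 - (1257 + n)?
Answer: 3488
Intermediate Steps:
16837 - (1257 + n) = 16837 - (1257 + 12092) = 16837 - 1*13349 = 16837 - 13349 = 3488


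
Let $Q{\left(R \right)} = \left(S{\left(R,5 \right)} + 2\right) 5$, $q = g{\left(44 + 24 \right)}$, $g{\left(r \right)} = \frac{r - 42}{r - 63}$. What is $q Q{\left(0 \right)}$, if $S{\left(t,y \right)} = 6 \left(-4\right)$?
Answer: $-572$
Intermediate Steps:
$S{\left(t,y \right)} = -24$
$g{\left(r \right)} = \frac{-42 + r}{-63 + r}$
$q = \frac{26}{5}$ ($q = \frac{-42 + \left(44 + 24\right)}{-63 + \left(44 + 24\right)} = \frac{-42 + 68}{-63 + 68} = \frac{1}{5} \cdot 26 = \frac{26}{5} \approx 5.2$)
$Q{\left(R \right)} = -110$ ($Q{\left(R \right)} = \left(-24 + 2\right) 5 = \left(-22\right) 5 = -110$)
$q Q{\left(0 \right)} = \frac{26}{5} \left(-110\right) = -572$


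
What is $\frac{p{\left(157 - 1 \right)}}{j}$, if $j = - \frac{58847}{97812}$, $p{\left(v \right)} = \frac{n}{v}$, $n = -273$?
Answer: $\frac{171171}{58847} \approx 2.9087$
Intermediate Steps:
$p{\left(v \right)} = - \frac{273}{v}$
$j = - \frac{58847}{97812}$ ($j = \left(-58847\right) \frac{1}{97812} = - \frac{58847}{97812} \approx -0.60163$)
$\frac{p{\left(157 - 1 \right)}}{j} = \frac{\left(-273\right) \frac{1}{157 - 1}}{- \frac{58847}{97812}} = - \frac{273}{157 - 1} \left(- \frac{97812}{58847}\right) = - \frac{273}{156} \left(- \frac{97812}{58847}\right) = \left(-273\right) \frac{1}{156} \left(- \frac{97812}{58847}\right) = \left(- \frac{7}{4}\right) \left(- \frac{97812}{58847}\right) = \frac{171171}{58847}$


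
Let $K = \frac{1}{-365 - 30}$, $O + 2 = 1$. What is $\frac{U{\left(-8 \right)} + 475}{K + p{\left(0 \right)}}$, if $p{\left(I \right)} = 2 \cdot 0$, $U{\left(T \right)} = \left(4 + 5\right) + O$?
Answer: $-190785$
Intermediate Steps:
$O = -1$ ($O = -2 + 1 = -1$)
$U{\left(T \right)} = 8$ ($U{\left(T \right)} = \left(4 + 5\right) - 1 = 9 - 1 = 8$)
$p{\left(I \right)} = 0$
$K = - \frac{1}{395}$ ($K = \frac{1}{-365 - 30} = \frac{1}{-395} = - \frac{1}{395} \approx -0.0025316$)
$\frac{U{\left(-8 \right)} + 475}{K + p{\left(0 \right)}} = \frac{8 + 475}{- \frac{1}{395} + 0} = \frac{483}{- \frac{1}{395}} = 483 \left(-395\right) = -190785$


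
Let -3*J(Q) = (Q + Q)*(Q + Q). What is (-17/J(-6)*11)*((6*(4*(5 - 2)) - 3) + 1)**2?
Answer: 229075/12 ≈ 19090.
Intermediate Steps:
J(Q) = -4*Q**2/3 (J(Q) = -(Q + Q)*(Q + Q)/3 = -2*Q*2*Q/3 = -4*Q**2/3)
(-17/J(-6)*11)*((6*(4*(5 - 2)) - 3) + 1)**2 = (-17/((-4/3*(-6)**2))*11)*((6*(4*(5 - 2)) - 3) + 1)**2 = (-17/((-4/3*36))*11)*((6*(4*3) - 3) + 1)**2 = (-17/(-48)*11)*((6*12 - 3) + 1)**2 = (-17*(-1/48)*11)*((72 - 3) + 1)**2 = ((17/48)*11)*(69 + 1)**2 = (187/48)*70**2 = (187/48)*4900 = 229075/12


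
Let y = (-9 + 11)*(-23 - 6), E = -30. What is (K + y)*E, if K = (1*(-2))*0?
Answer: 1740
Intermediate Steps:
y = -58 (y = 2*(-29) = -58)
K = 0 (K = -2*0 = 0)
(K + y)*E = (0 - 58)*(-30) = -58*(-30) = 1740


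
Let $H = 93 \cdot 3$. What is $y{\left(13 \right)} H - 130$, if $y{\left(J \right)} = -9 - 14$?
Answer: $-6547$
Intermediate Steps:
$y{\left(J \right)} = -23$ ($y{\left(J \right)} = -9 - 14 = -23$)
$H = 279$
$y{\left(13 \right)} H - 130 = \left(-23\right) 279 - 130 = -6417 - 130 = -6547$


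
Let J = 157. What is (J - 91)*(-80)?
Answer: -5280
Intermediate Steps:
(J - 91)*(-80) = (157 - 91)*(-80) = 66*(-80) = -5280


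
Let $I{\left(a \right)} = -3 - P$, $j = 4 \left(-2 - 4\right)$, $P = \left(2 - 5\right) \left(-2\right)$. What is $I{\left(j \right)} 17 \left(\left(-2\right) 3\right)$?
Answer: $918$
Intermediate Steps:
$P = 6$ ($P = \left(-3\right) \left(-2\right) = 6$)
$j = -24$ ($j = 4 \left(-6\right) = -24$)
$I{\left(a \right)} = -9$ ($I{\left(a \right)} = -3 - 6 = -9$)
$I{\left(j \right)} 17 \left(\left(-2\right) 3\right) = \left(-9\right) 17 \left(\left(-2\right) 3\right) = \left(-153\right) \left(-6\right) = 918$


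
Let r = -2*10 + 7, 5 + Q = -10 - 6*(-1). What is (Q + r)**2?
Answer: 484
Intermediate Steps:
Q = -9 (Q = -5 + (-10 - 6*(-1)) = -5 + (-10 + 6) = -5 - 4 = -9)
r = -13 (r = -20 + 7 = -13)
(Q + r)**2 = (-9 - 13)**2 = (-22)**2 = 484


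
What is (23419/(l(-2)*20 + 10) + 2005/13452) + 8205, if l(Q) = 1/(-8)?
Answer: 253966639/22420 ≈ 11328.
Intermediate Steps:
l(Q) = -1/8
(23419/(l(-2)*20 + 10) + 2005/13452) + 8205 = (23419/(-1/8*20 + 10) + 2005/13452) + 8205 = (23419/(-5/2 + 10) + 2005*(1/13452)) + 8205 = (23419/(15/2) + 2005/13452) + 8205 = (23419*(2/15) + 2005/13452) + 8205 = (46838/15 + 2005/13452) + 8205 = 70010539/22420 + 8205 = 253966639/22420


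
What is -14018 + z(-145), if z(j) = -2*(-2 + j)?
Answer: -13724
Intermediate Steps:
z(j) = 4 - 2*j
-14018 + z(-145) = -14018 + (4 - 2*(-145)) = -14018 + (4 + 290) = -14018 + 294 = -13724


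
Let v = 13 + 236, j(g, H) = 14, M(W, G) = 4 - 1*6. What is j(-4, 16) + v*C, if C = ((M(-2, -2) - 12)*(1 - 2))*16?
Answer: 55790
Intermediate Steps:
M(W, G) = -2 (M(W, G) = 4 - 6 = -2)
C = 224 (C = ((-2 - 12)*(1 - 2))*16 = -14*(-1)*16 = 14*16 = 224)
v = 249
j(-4, 16) + v*C = 14 + 249*224 = 14 + 55776 = 55790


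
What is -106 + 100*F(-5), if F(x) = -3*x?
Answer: 1394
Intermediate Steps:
-106 + 100*F(-5) = -106 + 100*(-3*(-5)) = -106 + 100*15 = -106 + 1500 = 1394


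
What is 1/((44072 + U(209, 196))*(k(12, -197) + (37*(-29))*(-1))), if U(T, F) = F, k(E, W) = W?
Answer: 1/38778768 ≈ 2.5787e-8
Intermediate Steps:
1/((44072 + U(209, 196))*(k(12, -197) + (37*(-29))*(-1))) = 1/((44072 + 196)*(-197 + (37*(-29))*(-1))) = 1/(44268*(-197 - 1073*(-1))) = 1/(44268*(-197 + 1073)) = 1/(44268*876) = 1/38778768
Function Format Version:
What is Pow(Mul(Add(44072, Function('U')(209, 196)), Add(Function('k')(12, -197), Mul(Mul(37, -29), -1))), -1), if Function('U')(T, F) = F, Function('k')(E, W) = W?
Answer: Rational(1, 38778768) ≈ 2.5787e-8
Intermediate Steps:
Pow(Mul(Add(44072, Function('U')(209, 196)), Add(Function('k')(12, -197), Mul(Mul(37, -29), -1))), -1) = Pow(Mul(Add(44072, 196), Add(-197, Mul(Mul(37, -29), -1))), -1) = Pow(Mul(44268, Add(-197, Mul(-1073, -1))), -1) = Pow(Mul(44268, Add(-197, 1073)), -1) = Pow(Mul(44268, 876), -1) = Pow(38778768, -1) = Rational(1, 38778768)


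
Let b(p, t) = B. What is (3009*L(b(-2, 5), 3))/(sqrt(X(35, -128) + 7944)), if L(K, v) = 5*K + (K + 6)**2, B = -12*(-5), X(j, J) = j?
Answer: 14009904*sqrt(7979)/7979 ≈ 1.5684e+5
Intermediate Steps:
B = 60 (B = -2*(-30) = 60)
b(p, t) = 60
L(K, v) = (6 + K)**2 + 5*K (L(K, v) = 5*K + (6 + K)**2 = (6 + K)**2 + 5*K)
(3009*L(b(-2, 5), 3))/(sqrt(X(35, -128) + 7944)) = (3009*((6 + 60)**2 + 5*60))/(sqrt(35 + 7944)) = (3009*(66**2 + 300))/(sqrt(7979)) = (3009*(4356 + 300))*(sqrt(7979)/7979) = (3009*4656)*(sqrt(7979)/7979) = 14009904*(sqrt(7979)/7979) = 14009904*sqrt(7979)/7979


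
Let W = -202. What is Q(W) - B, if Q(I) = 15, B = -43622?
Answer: 43637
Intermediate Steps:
Q(W) - B = 15 - 1*(-43622) = 15 + 43622 = 43637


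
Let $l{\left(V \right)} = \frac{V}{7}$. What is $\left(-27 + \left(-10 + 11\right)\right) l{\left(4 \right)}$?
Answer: $- \frac{104}{7} \approx -14.857$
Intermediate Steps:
$l{\left(V \right)} = \frac{V}{7}$ ($l{\left(V \right)} = V \frac{1}{7} = \frac{V}{7}$)
$\left(-27 + \left(-10 + 11\right)\right) l{\left(4 \right)} = \left(-27 + \left(-10 + 11\right)\right) \frac{1}{7} \cdot 4 = \left(-27 + 1\right) \frac{4}{7} = \left(-26\right) \frac{4}{7} = - \frac{104}{7}$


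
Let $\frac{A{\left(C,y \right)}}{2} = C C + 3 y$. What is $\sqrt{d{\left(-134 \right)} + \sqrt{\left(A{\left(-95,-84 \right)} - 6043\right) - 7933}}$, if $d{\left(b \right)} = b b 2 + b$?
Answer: $\sqrt{35778 + \sqrt{3570}} \approx 189.31$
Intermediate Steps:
$A{\left(C,y \right)} = 2 C^{2} + 6 y$ ($A{\left(C,y \right)} = 2 \left(C C + 3 y\right) = 2 \left(C^{2} + 3 y\right) = 2 C^{2} + 6 y$)
$d{\left(b \right)} = b + 2 b^{2}$ ($d{\left(b \right)} = b^{2} \cdot 2 + b = 2 b^{2} + b = b + 2 b^{2}$)
$\sqrt{d{\left(-134 \right)} + \sqrt{\left(A{\left(-95,-84 \right)} - 6043\right) - 7933}} = \sqrt{- 134 \left(1 + 2 \left(-134\right)\right) + \sqrt{\left(\left(2 \left(-95\right)^{2} + 6 \left(-84\right)\right) - 6043\right) - 7933}} = \sqrt{- 134 \left(1 - 268\right) + \sqrt{\left(\left(2 \cdot 9025 - 504\right) - 6043\right) - 7933}} = \sqrt{\left(-134\right) \left(-267\right) + \sqrt{\left(\left(18050 - 504\right) - 6043\right) - 7933}} = \sqrt{35778 + \sqrt{\left(17546 - 6043\right) - 7933}} = \sqrt{35778 + \sqrt{11503 - 7933}} = \sqrt{35778 + \sqrt{3570}}$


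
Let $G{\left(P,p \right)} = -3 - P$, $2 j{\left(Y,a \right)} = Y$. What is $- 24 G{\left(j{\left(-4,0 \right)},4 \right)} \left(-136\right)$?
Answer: $-3264$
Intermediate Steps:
$j{\left(Y,a \right)} = \frac{Y}{2}$
$- 24 G{\left(j{\left(-4,0 \right)},4 \right)} \left(-136\right) = - 24 \left(-3 - \frac{1}{2} \left(-4\right)\right) \left(-136\right) = - 24 \left(-3 - -2\right) \left(-136\right) = - 24 \left(-3 + 2\right) \left(-136\right) = \left(-24\right) \left(-1\right) \left(-136\right) = 24 \left(-136\right) = -3264$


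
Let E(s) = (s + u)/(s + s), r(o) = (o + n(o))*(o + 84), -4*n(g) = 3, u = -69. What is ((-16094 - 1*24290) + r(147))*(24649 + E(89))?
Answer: -57917748171/356 ≈ -1.6269e+8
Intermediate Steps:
n(g) = -¾ (n(g) = -¼*3 = -¾)
r(o) = (84 + o)*(-¾ + o) (r(o) = (o - ¾)*(o + 84) = (-¾ + o)*(84 + o) = (84 + o)*(-¾ + o))
E(s) = (-69 + s)/(2*s) (E(s) = (s - 69)/(s + s) = (-69 + s)/((2*s)) = (-69 + s)*(1/(2*s)) = (-69 + s)/(2*s))
((-16094 - 1*24290) + r(147))*(24649 + E(89)) = ((-16094 - 1*24290) + (-63 + 147² + (333/4)*147))*(24649 + (½)*(-69 + 89)/89) = ((-16094 - 24290) + (-63 + 21609 + 48951/4))*(24649 + (½)*(1/89)*20) = (-40384 + 135135/4)*(24649 + 10/89) = -26401/4*2193771/89 = -57917748171/356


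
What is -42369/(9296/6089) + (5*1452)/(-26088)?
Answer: -280432334207/10104752 ≈ -27753.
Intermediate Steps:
-42369/(9296/6089) + (5*1452)/(-26088) = -42369/(9296*(1/6089)) + 7260*(-1/26088) = -42369/9296/6089 - 605/2174 = -42369*6089/9296 - 605/2174 = -257984841/9296 - 605/2174 = -280432334207/10104752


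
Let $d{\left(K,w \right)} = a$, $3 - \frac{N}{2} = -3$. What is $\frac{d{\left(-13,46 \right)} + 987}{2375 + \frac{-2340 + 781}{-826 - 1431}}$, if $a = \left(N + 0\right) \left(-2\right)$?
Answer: $\frac{2173491}{5361934} \approx 0.40536$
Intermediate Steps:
$N = 12$ ($N = 6 - -6 = 6 + 6 = 12$)
$a = -24$ ($a = \left(12 + 0\right) \left(-2\right) = 12 \left(-2\right) = -24$)
$d{\left(K,w \right)} = -24$
$\frac{d{\left(-13,46 \right)} + 987}{2375 + \frac{-2340 + 781}{-826 - 1431}} = \frac{-24 + 987}{2375 + \frac{-2340 + 781}{-826 - 1431}} = \frac{963}{2375 - \frac{1559}{-2257}} = \frac{963}{2375 - - \frac{1559}{2257}} = \frac{963}{2375 + \frac{1559}{2257}} = \frac{963}{\frac{5361934}{2257}} = 963 \cdot \frac{2257}{5361934} = \frac{2173491}{5361934}$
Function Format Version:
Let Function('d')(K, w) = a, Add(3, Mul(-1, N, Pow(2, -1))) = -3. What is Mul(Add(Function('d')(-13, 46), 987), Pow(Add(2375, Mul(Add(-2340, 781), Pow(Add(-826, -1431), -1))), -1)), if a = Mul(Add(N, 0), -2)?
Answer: Rational(2173491, 5361934) ≈ 0.40536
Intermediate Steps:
N = 12 (N = Add(6, Mul(-2, -3)) = Add(6, 6) = 12)
a = -24 (a = Mul(Add(12, 0), -2) = Mul(12, -2) = -24)
Function('d')(K, w) = -24
Mul(Add(Function('d')(-13, 46), 987), Pow(Add(2375, Mul(Add(-2340, 781), Pow(Add(-826, -1431), -1))), -1)) = Mul(Add(-24, 987), Pow(Add(2375, Mul(Add(-2340, 781), Pow(Add(-826, -1431), -1))), -1)) = Mul(963, Pow(Add(2375, Mul(-1559, Pow(-2257, -1))), -1)) = Mul(963, Pow(Add(2375, Mul(-1559, Rational(-1, 2257))), -1)) = Mul(963, Pow(Add(2375, Rational(1559, 2257)), -1)) = Mul(963, Pow(Rational(5361934, 2257), -1)) = Mul(963, Rational(2257, 5361934)) = Rational(2173491, 5361934)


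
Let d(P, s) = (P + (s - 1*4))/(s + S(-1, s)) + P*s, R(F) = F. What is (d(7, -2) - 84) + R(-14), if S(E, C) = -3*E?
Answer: -111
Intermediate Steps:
d(P, s) = P*s + (-4 + P + s)/(3 + s) (d(P, s) = (P + (s - 1*4))/(s - 3*(-1)) + P*s = (P + (s - 4))/(s + 3) + P*s = (P + (-4 + s))/(3 + s) + P*s = (-4 + P + s)/(3 + s) + P*s = P*s + (-4 + P + s)/(3 + s))
(d(7, -2) - 84) + R(-14) = ((-4 + 7 - 2 + 7*(-2)² + 3*7*(-2))/(3 - 2) - 84) - 14 = ((-4 + 7 - 2 + 7*4 - 42)/1 - 84) - 14 = (1*(-4 + 7 - 2 + 28 - 42) - 84) - 14 = (1*(-13) - 84) - 14 = (-13 - 84) - 14 = -97 - 14 = -111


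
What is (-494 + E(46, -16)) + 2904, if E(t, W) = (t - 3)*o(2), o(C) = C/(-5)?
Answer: 11964/5 ≈ 2392.8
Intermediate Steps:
o(C) = -C/5 (o(C) = C*(-⅕) = -C/5)
E(t, W) = 6/5 - 2*t/5 (E(t, W) = (t - 3)*(-⅕*2) = (-3 + t)*(-⅖) = 6/5 - 2*t/5)
(-494 + E(46, -16)) + 2904 = (-494 + (6/5 - ⅖*46)) + 2904 = (-494 + (6/5 - 92/5)) + 2904 = (-494 - 86/5) + 2904 = -2556/5 + 2904 = 11964/5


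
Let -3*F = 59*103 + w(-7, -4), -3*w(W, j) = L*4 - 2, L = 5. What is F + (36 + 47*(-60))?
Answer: -14423/3 ≈ -4807.7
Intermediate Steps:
w(W, j) = -6 (w(W, j) = -(5*4 - 2)/3 = -(20 - 2)/3 = -1/3*18 = -6)
F = -6071/3 (F = -(59*103 - 6)/3 = -(6077 - 6)/3 = -1/3*6071 = -6071/3 ≈ -2023.7)
F + (36 + 47*(-60)) = -6071/3 + (36 + 47*(-60)) = -6071/3 + (36 - 2820) = -6071/3 - 2784 = -14423/3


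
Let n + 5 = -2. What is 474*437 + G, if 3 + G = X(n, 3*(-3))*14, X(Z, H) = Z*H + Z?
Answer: 207919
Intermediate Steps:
n = -7 (n = -5 - 2 = -7)
X(Z, H) = Z + H*Z (X(Z, H) = H*Z + Z = Z + H*Z)
G = 781 (G = -3 - 7*(1 + 3*(-3))*14 = -3 - 7*(1 - 9)*14 = -3 - 7*(-8)*14 = -3 + 56*14 = -3 + 784 = 781)
474*437 + G = 474*437 + 781 = 207138 + 781 = 207919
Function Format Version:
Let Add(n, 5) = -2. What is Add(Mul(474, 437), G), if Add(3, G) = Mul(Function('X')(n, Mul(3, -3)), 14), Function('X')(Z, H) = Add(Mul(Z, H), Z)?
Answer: 207919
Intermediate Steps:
n = -7 (n = Add(-5, -2) = -7)
Function('X')(Z, H) = Add(Z, Mul(H, Z)) (Function('X')(Z, H) = Add(Mul(H, Z), Z) = Add(Z, Mul(H, Z)))
G = 781 (G = Add(-3, Mul(Mul(-7, Add(1, Mul(3, -3))), 14)) = Add(-3, Mul(Mul(-7, Add(1, -9)), 14)) = Add(-3, Mul(Mul(-7, -8), 14)) = Add(-3, Mul(56, 14)) = Add(-3, 784) = 781)
Add(Mul(474, 437), G) = Add(Mul(474, 437), 781) = Add(207138, 781) = 207919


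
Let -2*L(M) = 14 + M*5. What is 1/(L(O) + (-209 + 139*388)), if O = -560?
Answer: 1/55116 ≈ 1.8144e-5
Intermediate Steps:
L(M) = -7 - 5*M/2 (L(M) = -(14 + M*5)/2 = -(14 + 5*M)/2 = -7 - 5*M/2)
1/(L(O) + (-209 + 139*388)) = 1/((-7 - 5/2*(-560)) + (-209 + 139*388)) = 1/((-7 + 1400) + (-209 + 53932)) = 1/(1393 + 53723) = 1/55116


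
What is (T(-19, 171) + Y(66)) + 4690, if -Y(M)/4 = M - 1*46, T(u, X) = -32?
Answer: 4578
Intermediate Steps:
Y(M) = 184 - 4*M (Y(M) = -4*(M - 1*46) = -4*(M - 46) = -4*(-46 + M) = 184 - 4*M)
(T(-19, 171) + Y(66)) + 4690 = (-32 + (184 - 4*66)) + 4690 = (-32 + (184 - 264)) + 4690 = (-32 - 80) + 4690 = -112 + 4690 = 4578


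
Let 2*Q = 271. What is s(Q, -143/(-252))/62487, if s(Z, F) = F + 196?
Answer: 49535/15746724 ≈ 0.0031457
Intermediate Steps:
Q = 271/2 (Q = (½)*271 = 271/2 ≈ 135.50)
s(Z, F) = 196 + F
s(Q, -143/(-252))/62487 = (196 - 143/(-252))/62487 = (196 - 143*(-1/252))*(1/62487) = (196 + 143/252)*(1/62487) = (49535/252)*(1/62487) = 49535/15746724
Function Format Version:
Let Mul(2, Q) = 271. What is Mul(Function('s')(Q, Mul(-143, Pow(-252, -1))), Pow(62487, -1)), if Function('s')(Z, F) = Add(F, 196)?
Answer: Rational(49535, 15746724) ≈ 0.0031457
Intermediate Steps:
Q = Rational(271, 2) (Q = Mul(Rational(1, 2), 271) = Rational(271, 2) ≈ 135.50)
Function('s')(Z, F) = Add(196, F)
Mul(Function('s')(Q, Mul(-143, Pow(-252, -1))), Pow(62487, -1)) = Mul(Add(196, Mul(-143, Pow(-252, -1))), Pow(62487, -1)) = Mul(Add(196, Mul(-143, Rational(-1, 252))), Rational(1, 62487)) = Mul(Add(196, Rational(143, 252)), Rational(1, 62487)) = Mul(Rational(49535, 252), Rational(1, 62487)) = Rational(49535, 15746724)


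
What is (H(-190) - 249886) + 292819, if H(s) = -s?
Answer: 43123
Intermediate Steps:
(H(-190) - 249886) + 292819 = (-1*(-190) - 249886) + 292819 = (190 - 249886) + 292819 = -249696 + 292819 = 43123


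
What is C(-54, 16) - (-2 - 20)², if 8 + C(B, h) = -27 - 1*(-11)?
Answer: -508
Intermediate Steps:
C(B, h) = -24 (C(B, h) = -8 + (-27 - 1*(-11)) = -8 + (-27 + 11) = -8 - 16 = -24)
C(-54, 16) - (-2 - 20)² = -24 - (-2 - 20)² = -24 - 1*(-22)² = -24 - 1*484 = -24 - 484 = -508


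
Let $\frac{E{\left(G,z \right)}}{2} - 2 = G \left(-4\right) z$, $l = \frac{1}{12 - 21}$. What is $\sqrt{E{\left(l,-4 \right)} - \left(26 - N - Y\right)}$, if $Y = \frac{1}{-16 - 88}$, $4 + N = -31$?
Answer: $\frac{i \sqrt{1473914}}{156} \approx 7.7824 i$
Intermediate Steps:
$N = -35$ ($N = -4 - 31 = -35$)
$Y = - \frac{1}{104}$ ($Y = \frac{1}{-104} = - \frac{1}{104} \approx -0.0096154$)
$l = - \frac{1}{9}$ ($l = \frac{1}{-9} = - \frac{1}{9} \approx -0.11111$)
$E{\left(G,z \right)} = 4 - 8 G z$ ($E{\left(G,z \right)} = 4 + 2 G \left(-4\right) z = 4 + 2 - 4 G z = 4 + 2 \left(- 4 G z\right) = 4 - 8 G z$)
$\sqrt{E{\left(l,-4 \right)} - \left(26 - N - Y\right)} = \sqrt{\left(4 - \left(- \frac{8}{9}\right) \left(-4\right)\right) - \frac{6345}{104}} = \sqrt{\left(4 - \frac{32}{9}\right) - \frac{6345}{104}} = \sqrt{\frac{4}{9} - \frac{6345}{104}} = \sqrt{- \frac{56689}{936}} = \frac{i \sqrt{1473914}}{156}$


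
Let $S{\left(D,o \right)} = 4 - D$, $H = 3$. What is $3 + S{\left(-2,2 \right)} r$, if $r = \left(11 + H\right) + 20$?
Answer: $207$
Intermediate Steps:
$r = 34$ ($r = \left(11 + 3\right) + 20 = 14 + 20 = 34$)
$3 + S{\left(-2,2 \right)} r = 3 + \left(4 - -2\right) 34 = 3 + \left(4 + 2\right) 34 = 3 + 6 \cdot 34 = 3 + 204 = 207$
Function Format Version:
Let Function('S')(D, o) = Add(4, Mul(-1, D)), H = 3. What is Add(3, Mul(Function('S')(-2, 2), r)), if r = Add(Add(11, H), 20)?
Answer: 207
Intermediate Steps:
r = 34 (r = Add(Add(11, 3), 20) = Add(14, 20) = 34)
Add(3, Mul(Function('S')(-2, 2), r)) = Add(3, Mul(Add(4, Mul(-1, -2)), 34)) = Add(3, Mul(Add(4, 2), 34)) = Add(3, Mul(6, 34)) = Add(3, 204) = 207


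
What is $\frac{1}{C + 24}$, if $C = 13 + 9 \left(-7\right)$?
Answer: $- \frac{1}{26} \approx -0.038462$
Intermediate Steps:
$C = -50$ ($C = 13 - 63 = -50$)
$\frac{1}{C + 24} = \frac{1}{-50 + 24} = \frac{1}{-26} = - \frac{1}{26}$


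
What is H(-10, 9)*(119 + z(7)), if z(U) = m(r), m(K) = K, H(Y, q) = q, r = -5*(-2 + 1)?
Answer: 1116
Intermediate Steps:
r = 5 (r = -5*(-1) = 5)
z(U) = 5
H(-10, 9)*(119 + z(7)) = 9*(119 + 5) = 9*124 = 1116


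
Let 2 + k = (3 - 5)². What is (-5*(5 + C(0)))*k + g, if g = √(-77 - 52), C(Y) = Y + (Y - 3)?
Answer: -20 + I*√129 ≈ -20.0 + 11.358*I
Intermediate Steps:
C(Y) = -3 + 2*Y (C(Y) = Y + (-3 + Y) = -3 + 2*Y)
g = I*√129 (g = √(-129) = I*√129 ≈ 11.358*I)
k = 2 (k = -2 + (3 - 5)² = -2 + (-2)² = -2 + 4 = 2)
(-5*(5 + C(0)))*k + g = -5*(5 + (-3 + 2*0))*2 + I*√129 = -5*(5 + (-3 + 0))*2 + I*√129 = -5*(5 - 3)*2 + I*√129 = -5*2*2 + I*√129 = -10*2 + I*√129 = -20 + I*√129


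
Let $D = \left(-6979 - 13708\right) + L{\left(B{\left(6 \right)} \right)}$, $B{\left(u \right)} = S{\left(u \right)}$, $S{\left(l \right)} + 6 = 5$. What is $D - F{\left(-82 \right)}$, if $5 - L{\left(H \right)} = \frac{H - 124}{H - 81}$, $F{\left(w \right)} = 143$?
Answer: $- \frac{1707775}{82} \approx -20827.0$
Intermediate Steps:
$S{\left(l \right)} = -1$ ($S{\left(l \right)} = -6 + 5 = -1$)
$B{\left(u \right)} = -1$
$L{\left(H \right)} = 5 - \frac{-124 + H}{-81 + H}$ ($L{\left(H \right)} = 5 - \frac{H - 124}{H - 81} = 5 - \frac{-124 + H}{-81 + H}$)
$D = - \frac{1696049}{82}$ ($D = \left(-6979 - 13708\right) + \frac{-281 + 4 \left(-1\right)}{-81 - 1} = -20687 + \frac{-281 - 4}{-82} = -20687 - - \frac{285}{82} = -20687 + \frac{285}{82} = - \frac{1696049}{82} \approx -20684.0$)
$D - F{\left(-82 \right)} = - \frac{1696049}{82} - 143 = - \frac{1707775}{82}$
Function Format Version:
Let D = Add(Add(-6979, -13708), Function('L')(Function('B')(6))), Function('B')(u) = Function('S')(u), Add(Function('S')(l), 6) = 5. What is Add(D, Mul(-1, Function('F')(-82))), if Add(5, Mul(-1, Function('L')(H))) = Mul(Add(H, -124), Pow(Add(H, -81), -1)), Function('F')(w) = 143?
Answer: Rational(-1707775, 82) ≈ -20827.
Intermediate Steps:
Function('S')(l) = -1 (Function('S')(l) = Add(-6, 5) = -1)
Function('B')(u) = -1
Function('L')(H) = Add(5, Mul(-1, Pow(Add(-81, H), -1), Add(-124, H))) (Function('L')(H) = Add(5, Mul(-1, Mul(Add(H, -124), Pow(Add(H, -81), -1)))) = Add(5, Mul(-1, Mul(Add(-124, H), Pow(Add(-81, H), -1)))) = Add(5, Mul(-1, Mul(Pow(Add(-81, H), -1), Add(-124, H)))) = Add(5, Mul(-1, Pow(Add(-81, H), -1), Add(-124, H))))
D = Rational(-1696049, 82) (D = Add(Add(-6979, -13708), Mul(Pow(Add(-81, -1), -1), Add(-281, Mul(4, -1)))) = Add(-20687, Mul(Pow(-82, -1), Add(-281, -4))) = Add(-20687, Mul(Rational(-1, 82), -285)) = Add(-20687, Rational(285, 82)) = Rational(-1696049, 82) ≈ -20684.)
Add(D, Mul(-1, Function('F')(-82))) = Add(Rational(-1696049, 82), Mul(-1, 143)) = Add(Rational(-1696049, 82), -143) = Rational(-1707775, 82)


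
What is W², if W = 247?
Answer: 61009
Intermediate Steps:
W² = 247² = 61009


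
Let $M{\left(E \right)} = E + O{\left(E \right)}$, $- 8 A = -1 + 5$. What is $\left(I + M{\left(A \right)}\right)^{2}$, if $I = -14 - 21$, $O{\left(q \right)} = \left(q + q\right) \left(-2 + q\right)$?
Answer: $1089$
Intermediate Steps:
$A = - \frac{1}{2}$ ($A = - \frac{-1 + 5}{8} = \left(- \frac{1}{8}\right) 4 = - \frac{1}{2} \approx -0.5$)
$O{\left(q \right)} = 2 q \left(-2 + q\right)$
$I = -35$ ($I = -14 - 21 = -35$)
$M{\left(E \right)} = E + 2 E \left(-2 + E\right)$
$\left(I + M{\left(A \right)}\right)^{2} = \left(-35 - \frac{-3 + 2 \left(- \frac{1}{2}\right)}{2}\right)^{2} = \left(-35 - \frac{-3 - 1}{2}\right)^{2} = \left(-35 - -2\right)^{2} = \left(-35 + 2\right)^{2} = \left(-33\right)^{2} = 1089$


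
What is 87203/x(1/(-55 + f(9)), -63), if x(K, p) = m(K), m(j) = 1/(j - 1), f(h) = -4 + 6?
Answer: -4708962/53 ≈ -88848.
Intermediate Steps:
f(h) = 2
m(j) = 1/(-1 + j)
x(K, p) = 1/(-1 + K)
87203/x(1/(-55 + f(9)), -63) = 87203/(1/(-1 + 1/(-55 + 2))) = 87203/(1/(-1 + 1/(-53))) = 87203/(1/(-1 - 1/53)) = 87203/(1/(-54/53)) = 87203/(-53/54) = 87203*(-54/53) = -4708962/53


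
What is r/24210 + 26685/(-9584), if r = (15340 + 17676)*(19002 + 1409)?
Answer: 3228955826267/116014320 ≈ 27832.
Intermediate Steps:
r = 673889576 (r = 33016*20411 = 673889576)
r/24210 + 26685/(-9584) = 673889576/24210 + 26685/(-9584) = 673889576*(1/24210) + 26685*(-1/9584) = 336944788/12105 - 26685/9584 = 3228955826267/116014320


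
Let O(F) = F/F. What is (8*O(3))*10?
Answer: 80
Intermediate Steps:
O(F) = 1
(8*O(3))*10 = (8*1)*10 = 8*10 = 80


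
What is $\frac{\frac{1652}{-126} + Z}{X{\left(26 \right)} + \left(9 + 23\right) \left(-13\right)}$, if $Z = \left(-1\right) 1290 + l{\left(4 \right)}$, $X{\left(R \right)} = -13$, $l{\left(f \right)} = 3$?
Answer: $\frac{11701}{3861} \approx 3.0306$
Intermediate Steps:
$Z = -1287$ ($Z = \left(-1\right) 1290 + 3 = -1290 + 3 = -1287$)
$\frac{\frac{1652}{-126} + Z}{X{\left(26 \right)} + \left(9 + 23\right) \left(-13\right)} = \frac{\frac{1652}{-126} - 1287}{-13 + \left(9 + 23\right) \left(-13\right)} = \frac{1652 \left(- \frac{1}{126}\right) - 1287}{-13 + 32 \left(-13\right)} = \frac{- \frac{118}{9} - 1287}{-13 - 416} = - \frac{11701}{9 \left(-429\right)} = \left(- \frac{11701}{9}\right) \left(- \frac{1}{429}\right) = \frac{11701}{3861}$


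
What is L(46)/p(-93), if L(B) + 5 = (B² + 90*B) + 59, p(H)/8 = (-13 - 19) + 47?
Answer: 631/12 ≈ 52.583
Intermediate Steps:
p(H) = 120 (p(H) = 8*((-13 - 19) + 47) = 8*(-32 + 47) = 8*15 = 120)
L(B) = 54 + B² + 90*B (L(B) = -5 + ((B² + 90*B) + 59) = -5 + (59 + B² + 90*B) = 54 + B² + 90*B)
L(46)/p(-93) = (54 + 46² + 90*46)/120 = (54 + 2116 + 4140)*(1/120) = 6310*(1/120) = 631/12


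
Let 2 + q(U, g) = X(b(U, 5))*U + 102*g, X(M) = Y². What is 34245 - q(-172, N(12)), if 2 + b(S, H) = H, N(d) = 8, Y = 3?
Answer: 34979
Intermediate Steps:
b(S, H) = -2 + H
X(M) = 9 (X(M) = 3² = 9)
q(U, g) = -2 + 9*U + 102*g (q(U, g) = -2 + (9*U + 102*g) = -2 + 9*U + 102*g)
34245 - q(-172, N(12)) = 34245 - (-2 + 9*(-172) + 102*8) = 34245 - (-2 - 1548 + 816) = 34245 - 1*(-734) = 34245 + 734 = 34979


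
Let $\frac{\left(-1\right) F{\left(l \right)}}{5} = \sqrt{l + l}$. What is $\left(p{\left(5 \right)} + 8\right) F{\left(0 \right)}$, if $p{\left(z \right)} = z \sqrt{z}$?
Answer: $0$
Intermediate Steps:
$F{\left(l \right)} = - 5 \sqrt{2} \sqrt{l}$ ($F{\left(l \right)} = - 5 \sqrt{l + l} = - 5 \sqrt{2 l} = - 5 \sqrt{2} \sqrt{l}$)
$p{\left(z \right)} = z^{\frac{3}{2}}$
$\left(p{\left(5 \right)} + 8\right) F{\left(0 \right)} = \left(5^{\frac{3}{2}} + 8\right) \left(- 5 \sqrt{2} \sqrt{0}\right) = \left(5 \sqrt{5} + 8\right) \left(\left(-5\right) \sqrt{2} \cdot 0\right) = \left(8 + 5 \sqrt{5}\right) 0 = 0$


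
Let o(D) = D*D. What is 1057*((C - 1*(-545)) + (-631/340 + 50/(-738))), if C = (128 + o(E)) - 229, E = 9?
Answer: 69365795177/125460 ≈ 5.5289e+5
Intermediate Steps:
o(D) = D²
C = -20 (C = (128 + 9²) - 229 = (128 + 81) - 229 = 209 - 229 = -20)
1057*((C - 1*(-545)) + (-631/340 + 50/(-738))) = 1057*((-20 - 1*(-545)) + (-631/340 + 50/(-738))) = 1057*((-20 + 545) + (-631*1/340 + 50*(-1/738))) = 1057*(525 + (-631/340 - 25/369)) = 1057*(525 - 241339/125460) = 1057*(65625161/125460) = 69365795177/125460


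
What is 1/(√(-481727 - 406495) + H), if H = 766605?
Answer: 255535/195894704749 - I*√888222/587684114247 ≈ 1.3045e-6 - 1.6037e-9*I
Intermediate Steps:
1/(√(-481727 - 406495) + H) = 1/(√(-481727 - 406495) + 766605) = 1/(√(-888222) + 766605) = 1/(I*√888222 + 766605) = 1/(766605 + I*√888222)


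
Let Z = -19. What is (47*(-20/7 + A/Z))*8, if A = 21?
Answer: -198152/133 ≈ -1489.9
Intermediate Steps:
(47*(-20/7 + A/Z))*8 = (47*(-20/7 + 21/(-19)))*8 = (47*(-20*⅐ + 21*(-1/19)))*8 = (47*(-20/7 - 21/19))*8 = (47*(-527/133))*8 = -24769/133*8 = -198152/133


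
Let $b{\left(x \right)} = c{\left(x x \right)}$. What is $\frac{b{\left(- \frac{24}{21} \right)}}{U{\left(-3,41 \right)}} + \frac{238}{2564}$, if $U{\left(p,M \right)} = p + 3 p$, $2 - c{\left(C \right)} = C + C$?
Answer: $\frac{4518}{31409} \approx 0.14384$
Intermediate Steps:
$c{\left(C \right)} = 2 - 2 C$ ($c{\left(C \right)} = 2 - \left(C + C\right) = 2 - 2 C$)
$b{\left(x \right)} = 2 - 2 x^{2}$ ($b{\left(x \right)} = 2 - 2 x x = 2 - 2 x^{2}$)
$U{\left(p,M \right)} = 4 p$
$\frac{b{\left(- \frac{24}{21} \right)}}{U{\left(-3,41 \right)}} + \frac{238}{2564} = \frac{2 - 2 \left(- \frac{24}{21}\right)^{2}}{4 \left(-3\right)} + \frac{238}{2564} = \frac{2 - 2 \left(\left(-24\right) \frac{1}{21}\right)^{2}}{-12} + 238 \cdot \frac{1}{2564} = \left(2 - 2 \left(- \frac{8}{7}\right)^{2}\right) \left(- \frac{1}{12}\right) + \frac{119}{1282} = \left(2 - \frac{128}{49}\right) \left(- \frac{1}{12}\right) + \frac{119}{1282} = \left(- \frac{30}{49}\right) \left(- \frac{1}{12}\right) + \frac{119}{1282} = \frac{5}{98} + \frac{119}{1282} = \frac{4518}{31409}$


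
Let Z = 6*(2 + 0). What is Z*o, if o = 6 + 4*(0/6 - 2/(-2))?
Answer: 120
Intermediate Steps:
Z = 12 (Z = 6*2 = 12)
o = 10 (o = 6 + 4*(0*(⅙) - 2*(-½)) = 6 + 4*(0 + 1) = 6 + 4*1 = 6 + 4 = 10)
Z*o = 12*10 = 120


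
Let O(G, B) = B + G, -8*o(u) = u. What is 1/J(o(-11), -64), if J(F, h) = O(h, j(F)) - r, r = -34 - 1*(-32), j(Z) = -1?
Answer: -1/63 ≈ -0.015873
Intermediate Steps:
o(u) = -u/8
r = -2 (r = -34 + 32 = -2)
J(F, h) = 1 + h (J(F, h) = (-1 + h) - 1*(-2) = (-1 + h) + 2 = 1 + h)
1/J(o(-11), -64) = 1/(1 - 64) = 1/(-63) = -1/63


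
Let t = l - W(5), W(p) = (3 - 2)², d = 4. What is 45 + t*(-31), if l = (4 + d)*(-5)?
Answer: 1316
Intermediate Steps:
W(p) = 1 (W(p) = 1² = 1)
l = -40 (l = (4 + 4)*(-5) = 8*(-5) = -40)
t = -41 (t = -40 - 1*1 = -40 - 1 = -41)
45 + t*(-31) = 45 - 41*(-31) = 45 + 1271 = 1316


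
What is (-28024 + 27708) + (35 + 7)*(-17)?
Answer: -1030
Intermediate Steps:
(-28024 + 27708) + (35 + 7)*(-17) = -316 + 42*(-17) = -316 - 714 = -1030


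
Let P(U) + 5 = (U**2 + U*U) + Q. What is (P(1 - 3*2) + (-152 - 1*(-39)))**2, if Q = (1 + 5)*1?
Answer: 3844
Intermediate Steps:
Q = 6 (Q = 6*1 = 6)
P(U) = 1 + 2*U**2 (P(U) = -5 + ((U**2 + U*U) + 6) = -5 + ((U**2 + U**2) + 6) = -5 + (2*U**2 + 6) = -5 + (6 + 2*U**2) = 1 + 2*U**2)
(P(1 - 3*2) + (-152 - 1*(-39)))**2 = ((1 + 2*(1 - 3*2)**2) + (-152 - 1*(-39)))**2 = ((1 + 2*(1 - 6)**2) + (-152 + 39))**2 = ((1 + 2*(-5)**2) - 113)**2 = ((1 + 2*25) - 113)**2 = ((1 + 50) - 113)**2 = (51 - 113)**2 = (-62)**2 = 3844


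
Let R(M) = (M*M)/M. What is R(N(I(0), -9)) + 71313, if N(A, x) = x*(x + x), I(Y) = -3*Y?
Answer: 71475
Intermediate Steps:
N(A, x) = 2*x² (N(A, x) = x*(2*x) = 2*x²)
R(M) = M (R(M) = M²/M = M)
R(N(I(0), -9)) + 71313 = 2*(-9)² + 71313 = 2*81 + 71313 = 162 + 71313 = 71475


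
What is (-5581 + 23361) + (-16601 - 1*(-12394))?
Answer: 13573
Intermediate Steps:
(-5581 + 23361) + (-16601 - 1*(-12394)) = 17780 + (-16601 + 12394) = 17780 - 4207 = 13573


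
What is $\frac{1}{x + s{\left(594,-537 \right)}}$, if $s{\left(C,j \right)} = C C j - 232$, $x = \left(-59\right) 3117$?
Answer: $- \frac{1}{189657067} \approx -5.2727 \cdot 10^{-9}$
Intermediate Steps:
$x = -183903$
$s{\left(C,j \right)} = -232 + j C^{2}$ ($s{\left(C,j \right)} = C^{2} j - 232 = j C^{2} - 232 = -232 + j C^{2}$)
$\frac{1}{x + s{\left(594,-537 \right)}} = \frac{1}{-183903 - \left(232 + 537 \cdot 594^{2}\right)} = \frac{1}{-183903 - 189473164} = \frac{1}{-189657067} = - \frac{1}{189657067}$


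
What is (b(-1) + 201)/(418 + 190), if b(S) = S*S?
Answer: 101/304 ≈ 0.33224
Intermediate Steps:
b(S) = S²
(b(-1) + 201)/(418 + 190) = ((-1)² + 201)/(418 + 190) = (1 + 201)/608 = 202*(1/608) = 101/304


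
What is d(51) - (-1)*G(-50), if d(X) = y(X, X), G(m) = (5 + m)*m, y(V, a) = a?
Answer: 2301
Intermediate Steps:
G(m) = m*(5 + m)
d(X) = X
d(51) - (-1)*G(-50) = 51 - (-1)*(-50*(5 - 50)) = 51 - (-1)*(-50*(-45)) = 51 - (-1)*2250 = 51 - 1*(-2250) = 51 + 2250 = 2301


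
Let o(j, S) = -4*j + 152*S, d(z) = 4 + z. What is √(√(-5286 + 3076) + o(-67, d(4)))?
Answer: √(1484 + I*√2210) ≈ 38.528 + 0.6101*I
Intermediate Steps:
√(√(-5286 + 3076) + o(-67, d(4))) = √(√(-5286 + 3076) + (-4*(-67) + 152*(4 + 4))) = √(√(-2210) + (268 + 152*8)) = √(I*√2210 + (268 + 1216)) = √(I*√2210 + 1484) = √(1484 + I*√2210)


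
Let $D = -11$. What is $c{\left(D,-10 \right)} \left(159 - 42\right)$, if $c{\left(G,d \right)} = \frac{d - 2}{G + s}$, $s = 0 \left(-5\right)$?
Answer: $\frac{1404}{11} \approx 127.64$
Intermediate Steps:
$s = 0$
$c{\left(G,d \right)} = \frac{-2 + d}{G}$ ($c{\left(G,d \right)} = \frac{d - 2}{G + 0} = \frac{-2 + d}{G}$)
$c{\left(D,-10 \right)} \left(159 - 42\right) = \frac{-2 - 10}{-11} \left(159 - 42\right) = \left(- \frac{1}{11}\right) \left(-12\right) 117 = \frac{12}{11} \cdot 117 = \frac{1404}{11}$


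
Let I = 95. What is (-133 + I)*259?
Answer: -9842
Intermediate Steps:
(-133 + I)*259 = (-133 + 95)*259 = -38*259 = -9842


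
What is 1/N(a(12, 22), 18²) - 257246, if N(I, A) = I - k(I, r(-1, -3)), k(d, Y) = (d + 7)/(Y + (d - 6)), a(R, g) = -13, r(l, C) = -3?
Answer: -37557927/146 ≈ -2.5725e+5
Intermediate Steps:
k(d, Y) = (7 + d)/(-6 + Y + d) (k(d, Y) = (7 + d)/(Y + (-6 + d)) = (7 + d)/(-6 + Y + d))
N(I, A) = I - (7 + I)/(-9 + I) (N(I, A) = I - (7 + I)/(-6 - 3 + I) = I - (7 + I)/(-9 + I))
1/N(a(12, 22), 18²) - 257246 = 1/((-7 - 1*(-13) - 13*(-9 - 13))/(-9 - 13)) - 257246 = 1/((-7 + 13 - 13*(-22))/(-22)) - 257246 = 1/(-(-7 + 13 + 286)/22) - 257246 = 1/(-1/22*292) - 257246 = 1/(-146/11) - 257246 = -11/146 - 257246 = -37557927/146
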